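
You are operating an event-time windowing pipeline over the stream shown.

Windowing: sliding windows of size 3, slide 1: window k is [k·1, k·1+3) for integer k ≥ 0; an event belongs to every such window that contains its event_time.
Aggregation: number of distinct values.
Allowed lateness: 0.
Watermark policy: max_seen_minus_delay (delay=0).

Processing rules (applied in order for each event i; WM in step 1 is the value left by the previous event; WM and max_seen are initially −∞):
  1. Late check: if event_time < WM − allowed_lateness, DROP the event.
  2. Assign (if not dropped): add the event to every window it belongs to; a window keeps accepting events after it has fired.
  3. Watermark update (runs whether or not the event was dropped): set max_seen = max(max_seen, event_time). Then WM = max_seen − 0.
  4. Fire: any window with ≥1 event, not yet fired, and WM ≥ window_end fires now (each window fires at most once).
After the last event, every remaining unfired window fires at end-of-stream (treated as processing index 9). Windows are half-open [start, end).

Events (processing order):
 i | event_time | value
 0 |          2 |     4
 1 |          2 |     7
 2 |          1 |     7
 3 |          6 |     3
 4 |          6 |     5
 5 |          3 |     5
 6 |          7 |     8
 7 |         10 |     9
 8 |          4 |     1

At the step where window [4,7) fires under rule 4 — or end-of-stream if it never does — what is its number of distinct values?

i=0 t=2 v=4: → [2,5),[1,4),[0,3); WM=2
i=1 t=2 v=7: → [2,5),[1,4),[0,3); WM=2
i=2 t=1 v=7: DROP (t<2-0); WM=2
i=3 t=6 v=3: → [6,9),[5,8),[4,7); WM=6; [0,3) fires=2 [1,4) fires=2 [2,5) fires=2
i=4 t=6 v=5: → [6,9),[5,8),[4,7); WM=6
i=5 t=3 v=5: DROP (t<6-0); WM=6
i=6 t=7 v=8: → [7,10),[6,9),[5,8); WM=7; [4,7) fires=2
i=7 t=10 v=9: → [10,13),[9,12),[8,11); WM=10; [5,8) fires=3 [6,9) fires=3 [7,10) fires=1
i=8 t=4 v=1: DROP (t<10-0); WM=10

2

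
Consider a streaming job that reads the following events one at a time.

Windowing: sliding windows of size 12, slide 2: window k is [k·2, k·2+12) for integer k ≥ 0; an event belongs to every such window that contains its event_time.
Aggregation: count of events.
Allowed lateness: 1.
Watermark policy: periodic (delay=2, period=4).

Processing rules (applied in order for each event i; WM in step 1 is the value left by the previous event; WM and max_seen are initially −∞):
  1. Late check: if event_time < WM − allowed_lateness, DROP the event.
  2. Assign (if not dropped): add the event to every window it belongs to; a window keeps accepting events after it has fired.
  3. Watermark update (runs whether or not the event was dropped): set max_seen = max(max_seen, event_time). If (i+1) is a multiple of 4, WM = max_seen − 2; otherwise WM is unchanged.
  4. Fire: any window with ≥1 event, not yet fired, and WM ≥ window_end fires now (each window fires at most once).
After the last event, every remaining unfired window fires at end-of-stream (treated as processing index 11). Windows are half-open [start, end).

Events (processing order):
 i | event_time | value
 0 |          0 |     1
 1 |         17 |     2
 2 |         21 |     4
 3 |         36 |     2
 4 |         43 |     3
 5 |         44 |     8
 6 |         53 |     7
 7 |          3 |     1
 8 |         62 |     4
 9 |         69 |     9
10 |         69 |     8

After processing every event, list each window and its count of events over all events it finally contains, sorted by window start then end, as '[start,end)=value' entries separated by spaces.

i=0 t=0 v=1: → [0,12); WM=−∞
i=1 t=17 v=2: → [16,28),[14,26),[12,24),[10,22),[8,20),[6,18); WM=−∞
i=2 t=21 v=4: → [20,32),[18,30),[16,28),[14,26),[12,24),[10,22); WM=−∞
i=3 t=36 v=2: → [36,48),[34,46),[32,44),[30,42),[28,40),[26,38); WM=34; [0,12) fires=1 [6,18) fires=1 [8,20) fires=1 [10,22) fires=2 [12,24) fires=2 [14,26) fires=2 [16,28) fires=2 [18,30) fires=1 [20,32) fires=1
i=4 t=43 v=3: → [42,54),[40,52),[38,50),[36,48),[34,46),[32,44); WM=34
i=5 t=44 v=8: → [44,56),[42,54),[40,52),[38,50),[36,48),[34,46); WM=34
i=6 t=53 v=7: → [52,64),[50,62),[48,60),[46,58),[44,56),[42,54); WM=34
i=7 t=3 v=1: DROP (t<34-1); WM=51; [26,38) fires=1 [28,40) fires=1 [30,42) fires=1 [32,44) fires=2 [34,46) fires=3 [36,48) fires=3 [38,50) fires=2
i=8 t=62 v=4: → [62,74),[60,72),[58,70),[56,68),[54,66),[52,64); WM=51
i=9 t=69 v=9: → [68,80),[66,78),[64,76),[62,74),[60,72),[58,70); WM=51
i=10 t=69 v=8: → [68,80),[66,78),[64,76),[62,74),[60,72),[58,70); WM=51

[0,12)=1 [6,18)=1 [8,20)=1 [10,22)=2 [12,24)=2 [14,26)=2 [16,28)=2 [18,30)=1 [20,32)=1 [26,38)=1 [28,40)=1 [30,42)=1 [32,44)=2 [34,46)=3 [36,48)=3 [38,50)=2 [40,52)=2 [42,54)=3 [44,56)=2 [46,58)=1 [48,60)=1 [50,62)=1 [52,64)=2 [54,66)=1 [56,68)=1 [58,70)=3 [60,72)=3 [62,74)=3 [64,76)=2 [66,78)=2 [68,80)=2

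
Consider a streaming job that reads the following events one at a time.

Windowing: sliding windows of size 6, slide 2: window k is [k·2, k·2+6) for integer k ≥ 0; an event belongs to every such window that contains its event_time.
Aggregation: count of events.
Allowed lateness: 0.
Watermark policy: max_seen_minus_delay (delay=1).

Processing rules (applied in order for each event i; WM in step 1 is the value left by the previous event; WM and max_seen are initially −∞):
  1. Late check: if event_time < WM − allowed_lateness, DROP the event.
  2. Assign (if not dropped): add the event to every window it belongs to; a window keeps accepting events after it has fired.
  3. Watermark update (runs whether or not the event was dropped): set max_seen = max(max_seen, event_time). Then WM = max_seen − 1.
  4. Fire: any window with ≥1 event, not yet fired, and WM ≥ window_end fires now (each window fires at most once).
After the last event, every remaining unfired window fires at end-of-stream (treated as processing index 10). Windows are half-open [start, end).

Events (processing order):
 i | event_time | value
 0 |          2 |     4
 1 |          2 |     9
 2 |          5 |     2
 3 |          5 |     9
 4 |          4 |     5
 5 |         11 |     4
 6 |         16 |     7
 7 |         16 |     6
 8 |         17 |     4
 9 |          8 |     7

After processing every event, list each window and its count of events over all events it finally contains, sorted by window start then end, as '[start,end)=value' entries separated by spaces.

[0,6)=5 [2,8)=5 [4,10)=3 [6,12)=1 [8,14)=1 [10,16)=1 [12,18)=3 [14,20)=3 [16,22)=3

i=0 t=2 v=4: → [2,8),[0,6); WM=1
i=1 t=2 v=9: → [2,8),[0,6); WM=1
i=2 t=5 v=2: → [4,10),[2,8),[0,6); WM=4
i=3 t=5 v=9: → [4,10),[2,8),[0,6); WM=4
i=4 t=4 v=5: → [4,10),[2,8),[0,6); WM=4
i=5 t=11 v=4: → [10,16),[8,14),[6,12); WM=10; [0,6) fires=5 [2,8) fires=5 [4,10) fires=3
i=6 t=16 v=7: → [16,22),[14,20),[12,18); WM=15; [6,12) fires=1 [8,14) fires=1
i=7 t=16 v=6: → [16,22),[14,20),[12,18); WM=15
i=8 t=17 v=4: → [16,22),[14,20),[12,18); WM=16; [10,16) fires=1
i=9 t=8 v=7: DROP (t<16-0); WM=16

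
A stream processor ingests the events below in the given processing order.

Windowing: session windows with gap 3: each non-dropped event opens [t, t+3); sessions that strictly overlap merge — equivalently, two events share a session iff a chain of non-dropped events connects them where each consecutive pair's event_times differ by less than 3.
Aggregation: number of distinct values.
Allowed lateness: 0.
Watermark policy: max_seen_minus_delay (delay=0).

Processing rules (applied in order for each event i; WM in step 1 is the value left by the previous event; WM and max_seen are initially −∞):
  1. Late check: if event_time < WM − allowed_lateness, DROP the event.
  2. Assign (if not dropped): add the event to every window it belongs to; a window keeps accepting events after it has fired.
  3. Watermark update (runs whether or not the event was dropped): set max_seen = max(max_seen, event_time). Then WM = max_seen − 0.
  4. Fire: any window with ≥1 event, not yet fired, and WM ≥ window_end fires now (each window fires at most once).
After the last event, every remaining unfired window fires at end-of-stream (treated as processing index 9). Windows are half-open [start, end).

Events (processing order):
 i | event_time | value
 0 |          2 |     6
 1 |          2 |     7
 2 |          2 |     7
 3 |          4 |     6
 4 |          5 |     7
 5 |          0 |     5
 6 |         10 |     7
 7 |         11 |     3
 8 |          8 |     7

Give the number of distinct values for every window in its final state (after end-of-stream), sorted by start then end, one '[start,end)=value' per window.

[2,8)=2 [10,14)=2

i=0 t=2 v=6: → [2,5); WM=2
i=1 t=2 v=7: → [2,5); WM=2
i=2 t=2 v=7: → [2,5); WM=2
i=3 t=4 v=6: → [2,7); WM=4
i=4 t=5 v=7: → [2,8); WM=5
i=5 t=0 v=5: DROP (t<5-0); WM=5
i=6 t=10 v=7: → [10,13); WM=10
i=7 t=11 v=3: → [10,14); WM=11
i=8 t=8 v=7: DROP (t<11-0); WM=11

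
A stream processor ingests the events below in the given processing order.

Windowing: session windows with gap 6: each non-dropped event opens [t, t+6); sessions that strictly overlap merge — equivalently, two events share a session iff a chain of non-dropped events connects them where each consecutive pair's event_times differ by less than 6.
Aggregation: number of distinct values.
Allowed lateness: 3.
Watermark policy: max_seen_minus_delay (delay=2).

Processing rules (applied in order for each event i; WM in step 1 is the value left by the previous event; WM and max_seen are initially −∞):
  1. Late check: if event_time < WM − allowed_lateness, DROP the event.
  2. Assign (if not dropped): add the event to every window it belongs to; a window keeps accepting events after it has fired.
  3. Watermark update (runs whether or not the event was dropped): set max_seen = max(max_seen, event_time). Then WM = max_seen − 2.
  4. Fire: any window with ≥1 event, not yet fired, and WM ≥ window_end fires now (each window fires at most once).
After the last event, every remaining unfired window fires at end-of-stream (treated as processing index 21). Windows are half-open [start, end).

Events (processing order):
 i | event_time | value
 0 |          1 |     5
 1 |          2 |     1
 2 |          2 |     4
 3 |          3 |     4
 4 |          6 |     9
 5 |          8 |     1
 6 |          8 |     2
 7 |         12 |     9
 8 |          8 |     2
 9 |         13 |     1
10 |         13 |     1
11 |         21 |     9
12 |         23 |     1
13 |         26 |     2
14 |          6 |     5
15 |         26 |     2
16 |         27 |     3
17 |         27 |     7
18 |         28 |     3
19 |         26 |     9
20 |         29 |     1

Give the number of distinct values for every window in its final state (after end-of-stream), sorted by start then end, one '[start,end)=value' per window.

[1,19)=5 [21,35)=5

i=0 t=1 v=5: → [1,7); WM=-1
i=1 t=2 v=1: → [1,8); WM=0
i=2 t=2 v=4: → [1,8); WM=0
i=3 t=3 v=4: → [1,9); WM=1
i=4 t=6 v=9: → [1,12); WM=4
i=5 t=8 v=1: → [1,14); WM=6
i=6 t=8 v=2: → [1,14); WM=6
i=7 t=12 v=9: → [1,18); WM=10
i=8 t=8 v=2: → [1,18); WM=10
i=9 t=13 v=1: → [1,19); WM=11
i=10 t=13 v=1: → [1,19); WM=11
i=11 t=21 v=9: → [21,27); WM=19
i=12 t=23 v=1: → [21,29); WM=21
i=13 t=26 v=2: → [21,32); WM=24
i=14 t=6 v=5: DROP (t<24-3); WM=24
i=15 t=26 v=2: → [21,32); WM=24
i=16 t=27 v=3: → [21,33); WM=25
i=17 t=27 v=7: → [21,33); WM=25
i=18 t=28 v=3: → [21,34); WM=26
i=19 t=26 v=9: → [21,34); WM=26
i=20 t=29 v=1: → [21,35); WM=27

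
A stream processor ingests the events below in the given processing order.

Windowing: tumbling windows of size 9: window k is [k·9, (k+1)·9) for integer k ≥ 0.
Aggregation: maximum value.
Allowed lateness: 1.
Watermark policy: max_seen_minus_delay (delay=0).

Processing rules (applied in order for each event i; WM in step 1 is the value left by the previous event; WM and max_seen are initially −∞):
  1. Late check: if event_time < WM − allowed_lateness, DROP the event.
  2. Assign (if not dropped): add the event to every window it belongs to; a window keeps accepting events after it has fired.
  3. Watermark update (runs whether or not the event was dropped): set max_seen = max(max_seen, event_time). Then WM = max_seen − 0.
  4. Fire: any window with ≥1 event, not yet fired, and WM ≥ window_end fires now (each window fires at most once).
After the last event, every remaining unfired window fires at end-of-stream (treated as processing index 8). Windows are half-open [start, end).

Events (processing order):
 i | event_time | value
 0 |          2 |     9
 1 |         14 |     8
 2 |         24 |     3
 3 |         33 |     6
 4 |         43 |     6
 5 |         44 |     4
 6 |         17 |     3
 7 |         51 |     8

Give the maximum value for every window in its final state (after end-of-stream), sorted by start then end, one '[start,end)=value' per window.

i=0 t=2 v=9: → [0,9); WM=2
i=1 t=14 v=8: → [9,18); WM=14; [0,9) fires=9
i=2 t=24 v=3: → [18,27); WM=24; [9,18) fires=8
i=3 t=33 v=6: → [27,36); WM=33; [18,27) fires=3
i=4 t=43 v=6: → [36,45); WM=43; [27,36) fires=6
i=5 t=44 v=4: → [36,45); WM=44
i=6 t=17 v=3: DROP (t<44-1); WM=44
i=7 t=51 v=8: → [45,54); WM=51; [36,45) fires=6

[0,9)=9 [9,18)=8 [18,27)=3 [27,36)=6 [36,45)=6 [45,54)=8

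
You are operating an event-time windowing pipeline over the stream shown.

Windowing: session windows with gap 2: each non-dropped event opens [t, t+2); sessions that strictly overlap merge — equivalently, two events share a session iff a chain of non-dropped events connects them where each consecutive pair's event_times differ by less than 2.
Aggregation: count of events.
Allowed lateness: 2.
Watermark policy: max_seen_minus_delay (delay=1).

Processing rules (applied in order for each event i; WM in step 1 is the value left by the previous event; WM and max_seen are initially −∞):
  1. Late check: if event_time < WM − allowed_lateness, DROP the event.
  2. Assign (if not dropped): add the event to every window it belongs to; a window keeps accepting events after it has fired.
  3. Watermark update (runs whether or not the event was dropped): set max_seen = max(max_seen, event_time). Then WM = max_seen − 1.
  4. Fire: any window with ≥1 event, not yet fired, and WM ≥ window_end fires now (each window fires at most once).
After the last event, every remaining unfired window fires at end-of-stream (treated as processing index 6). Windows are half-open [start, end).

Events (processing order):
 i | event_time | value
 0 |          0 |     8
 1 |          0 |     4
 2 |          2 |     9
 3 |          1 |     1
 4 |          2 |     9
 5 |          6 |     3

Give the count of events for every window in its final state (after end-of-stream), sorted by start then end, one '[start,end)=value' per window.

i=0 t=0 v=8: → [0,2); WM=-1
i=1 t=0 v=4: → [0,2); WM=-1
i=2 t=2 v=9: → [2,4); WM=1
i=3 t=1 v=1: → [0,4); WM=1
i=4 t=2 v=9: → [0,4); WM=1
i=5 t=6 v=3: → [6,8); WM=5

[0,4)=5 [6,8)=1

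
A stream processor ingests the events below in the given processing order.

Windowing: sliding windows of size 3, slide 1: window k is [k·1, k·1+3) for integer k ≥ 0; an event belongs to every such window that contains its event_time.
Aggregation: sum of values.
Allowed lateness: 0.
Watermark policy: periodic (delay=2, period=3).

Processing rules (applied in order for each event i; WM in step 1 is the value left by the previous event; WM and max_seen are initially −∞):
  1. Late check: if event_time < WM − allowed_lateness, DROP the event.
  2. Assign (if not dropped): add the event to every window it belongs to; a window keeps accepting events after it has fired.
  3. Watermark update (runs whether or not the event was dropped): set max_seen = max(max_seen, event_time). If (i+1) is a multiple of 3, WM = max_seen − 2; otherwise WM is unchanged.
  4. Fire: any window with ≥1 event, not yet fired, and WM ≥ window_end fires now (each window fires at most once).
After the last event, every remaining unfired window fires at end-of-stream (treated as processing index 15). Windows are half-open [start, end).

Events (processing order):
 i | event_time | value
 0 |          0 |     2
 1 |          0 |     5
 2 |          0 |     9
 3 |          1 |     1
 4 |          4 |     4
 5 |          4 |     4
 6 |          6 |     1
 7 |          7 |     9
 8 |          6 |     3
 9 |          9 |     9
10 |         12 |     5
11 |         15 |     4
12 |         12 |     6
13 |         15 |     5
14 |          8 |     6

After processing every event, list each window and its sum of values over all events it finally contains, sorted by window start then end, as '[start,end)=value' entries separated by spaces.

[0,3)=17 [1,4)=1 [2,5)=8 [3,6)=8 [4,7)=12 [5,8)=13 [6,9)=13 [7,10)=18 [8,11)=9 [9,12)=9 [10,13)=5 [11,14)=5 [12,15)=5 [13,16)=9 [14,17)=9 [15,18)=9

i=0 t=0 v=2: → [0,3); WM=−∞
i=1 t=0 v=5: → [0,3); WM=−∞
i=2 t=0 v=9: → [0,3); WM=-2
i=3 t=1 v=1: → [1,4),[0,3); WM=-2
i=4 t=4 v=4: → [4,7),[3,6),[2,5); WM=-2
i=5 t=4 v=4: → [4,7),[3,6),[2,5); WM=2
i=6 t=6 v=1: → [6,9),[5,8),[4,7); WM=2
i=7 t=7 v=9: → [7,10),[6,9),[5,8); WM=2
i=8 t=6 v=3: → [6,9),[5,8),[4,7); WM=5; [0,3) fires=17 [1,4) fires=1 [2,5) fires=8
i=9 t=9 v=9: → [9,12),[8,11),[7,10); WM=5
i=10 t=12 v=5: → [12,15),[11,14),[10,13); WM=5
i=11 t=15 v=4: → [15,18),[14,17),[13,16); WM=13; [3,6) fires=8 [4,7) fires=12 [5,8) fires=13 [6,9) fires=13 [7,10) fires=18 [8,11) fires=9 [9,12) fires=9 [10,13) fires=5
i=12 t=12 v=6: DROP (t<13-0); WM=13
i=13 t=15 v=5: → [15,18),[14,17),[13,16); WM=13
i=14 t=8 v=6: DROP (t<13-0); WM=13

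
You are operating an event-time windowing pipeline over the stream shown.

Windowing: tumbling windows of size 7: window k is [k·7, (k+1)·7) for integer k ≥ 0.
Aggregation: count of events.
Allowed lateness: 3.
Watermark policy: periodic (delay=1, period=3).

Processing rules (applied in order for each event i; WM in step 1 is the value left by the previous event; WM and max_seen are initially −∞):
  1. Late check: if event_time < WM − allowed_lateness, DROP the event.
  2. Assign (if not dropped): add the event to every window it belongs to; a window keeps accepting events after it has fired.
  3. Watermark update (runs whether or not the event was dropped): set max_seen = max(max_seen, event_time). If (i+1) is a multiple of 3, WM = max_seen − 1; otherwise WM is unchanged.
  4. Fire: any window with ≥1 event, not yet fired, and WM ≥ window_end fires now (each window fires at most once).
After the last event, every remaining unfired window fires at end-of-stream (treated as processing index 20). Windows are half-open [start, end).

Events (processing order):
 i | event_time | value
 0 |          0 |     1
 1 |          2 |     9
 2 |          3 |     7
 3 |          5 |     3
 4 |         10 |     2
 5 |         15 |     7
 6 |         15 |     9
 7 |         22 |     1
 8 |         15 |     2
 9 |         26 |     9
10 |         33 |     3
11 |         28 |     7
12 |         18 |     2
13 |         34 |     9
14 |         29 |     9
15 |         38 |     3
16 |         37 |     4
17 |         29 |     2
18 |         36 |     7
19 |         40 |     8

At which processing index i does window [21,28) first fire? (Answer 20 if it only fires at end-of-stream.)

i=0 t=0 v=1: → [0,7); WM=−∞
i=1 t=2 v=9: → [0,7); WM=−∞
i=2 t=3 v=7: → [0,7); WM=2
i=3 t=5 v=3: → [0,7); WM=2
i=4 t=10 v=2: → [7,14); WM=2
i=5 t=15 v=7: → [14,21); WM=14; [0,7) fires=4 [7,14) fires=1
i=6 t=15 v=9: → [14,21); WM=14
i=7 t=22 v=1: → [21,28); WM=14
i=8 t=15 v=2: → [14,21); WM=21; [14,21) fires=3
i=9 t=26 v=9: → [21,28); WM=21
i=10 t=33 v=3: → [28,35); WM=21
i=11 t=28 v=7: → [28,35); WM=32; [21,28) fires=2
i=12 t=18 v=2: DROP (t<32-3); WM=32
i=13 t=34 v=9: → [28,35); WM=32
i=14 t=29 v=9: → [28,35); WM=33
i=15 t=38 v=3: → [35,42); WM=33
i=16 t=37 v=4: → [35,42); WM=33
i=17 t=29 v=2: DROP (t<33-3); WM=37; [28,35) fires=4
i=18 t=36 v=7: → [35,42); WM=37
i=19 t=40 v=8: → [35,42); WM=37

11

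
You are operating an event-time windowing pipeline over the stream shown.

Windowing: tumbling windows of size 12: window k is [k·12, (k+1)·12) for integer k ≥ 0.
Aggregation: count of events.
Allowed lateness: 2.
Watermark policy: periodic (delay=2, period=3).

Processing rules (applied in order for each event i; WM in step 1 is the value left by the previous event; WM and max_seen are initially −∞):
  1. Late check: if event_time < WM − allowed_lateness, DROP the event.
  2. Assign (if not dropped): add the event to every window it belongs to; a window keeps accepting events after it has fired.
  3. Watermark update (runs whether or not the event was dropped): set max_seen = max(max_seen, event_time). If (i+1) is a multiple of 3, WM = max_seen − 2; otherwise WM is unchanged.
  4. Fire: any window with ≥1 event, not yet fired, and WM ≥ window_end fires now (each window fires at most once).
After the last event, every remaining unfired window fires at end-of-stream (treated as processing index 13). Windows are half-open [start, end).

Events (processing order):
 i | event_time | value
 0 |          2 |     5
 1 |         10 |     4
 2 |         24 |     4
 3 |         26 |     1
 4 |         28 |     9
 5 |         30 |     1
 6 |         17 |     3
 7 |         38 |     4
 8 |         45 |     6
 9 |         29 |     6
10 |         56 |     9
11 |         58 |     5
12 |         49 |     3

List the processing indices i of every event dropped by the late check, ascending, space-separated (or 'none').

6 9 12

i=0 t=2 v=5: → [0,12); WM=−∞
i=1 t=10 v=4: → [0,12); WM=−∞
i=2 t=24 v=4: → [24,36); WM=22; [0,12) fires=2
i=3 t=26 v=1: → [24,36); WM=22
i=4 t=28 v=9: → [24,36); WM=22
i=5 t=30 v=1: → [24,36); WM=28
i=6 t=17 v=3: DROP (t<28-2); WM=28
i=7 t=38 v=4: → [36,48); WM=28
i=8 t=45 v=6: → [36,48); WM=43; [24,36) fires=4
i=9 t=29 v=6: DROP (t<43-2); WM=43
i=10 t=56 v=9: → [48,60); WM=43
i=11 t=58 v=5: → [48,60); WM=56; [36,48) fires=2
i=12 t=49 v=3: DROP (t<56-2); WM=56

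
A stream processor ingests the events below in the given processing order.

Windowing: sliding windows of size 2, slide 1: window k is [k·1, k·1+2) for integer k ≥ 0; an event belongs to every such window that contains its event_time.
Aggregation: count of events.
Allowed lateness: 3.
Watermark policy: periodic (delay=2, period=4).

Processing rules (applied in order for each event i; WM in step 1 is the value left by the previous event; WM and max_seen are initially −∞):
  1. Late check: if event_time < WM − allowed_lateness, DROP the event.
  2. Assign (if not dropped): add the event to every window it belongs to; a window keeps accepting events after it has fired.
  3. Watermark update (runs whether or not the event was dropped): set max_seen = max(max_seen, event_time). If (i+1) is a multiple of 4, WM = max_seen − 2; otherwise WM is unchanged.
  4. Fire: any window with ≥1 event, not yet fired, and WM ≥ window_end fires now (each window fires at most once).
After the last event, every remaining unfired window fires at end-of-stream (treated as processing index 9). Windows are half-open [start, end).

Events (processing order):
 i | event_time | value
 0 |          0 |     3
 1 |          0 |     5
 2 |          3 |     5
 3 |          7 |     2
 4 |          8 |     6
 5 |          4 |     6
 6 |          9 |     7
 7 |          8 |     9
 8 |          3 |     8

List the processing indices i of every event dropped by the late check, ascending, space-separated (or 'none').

i=0 t=0 v=3: → [0,2); WM=−∞
i=1 t=0 v=5: → [0,2); WM=−∞
i=2 t=3 v=5: → [3,5),[2,4); WM=−∞
i=3 t=7 v=2: → [7,9),[6,8); WM=5; [0,2) fires=2 [2,4) fires=1 [3,5) fires=1
i=4 t=8 v=6: → [8,10),[7,9); WM=5
i=5 t=4 v=6: → [4,6),[3,5); WM=5
i=6 t=9 v=7: → [9,11),[8,10); WM=5
i=7 t=8 v=9: → [8,10),[7,9); WM=7; [4,6) fires=1
i=8 t=3 v=8: DROP (t<7-3); WM=7

8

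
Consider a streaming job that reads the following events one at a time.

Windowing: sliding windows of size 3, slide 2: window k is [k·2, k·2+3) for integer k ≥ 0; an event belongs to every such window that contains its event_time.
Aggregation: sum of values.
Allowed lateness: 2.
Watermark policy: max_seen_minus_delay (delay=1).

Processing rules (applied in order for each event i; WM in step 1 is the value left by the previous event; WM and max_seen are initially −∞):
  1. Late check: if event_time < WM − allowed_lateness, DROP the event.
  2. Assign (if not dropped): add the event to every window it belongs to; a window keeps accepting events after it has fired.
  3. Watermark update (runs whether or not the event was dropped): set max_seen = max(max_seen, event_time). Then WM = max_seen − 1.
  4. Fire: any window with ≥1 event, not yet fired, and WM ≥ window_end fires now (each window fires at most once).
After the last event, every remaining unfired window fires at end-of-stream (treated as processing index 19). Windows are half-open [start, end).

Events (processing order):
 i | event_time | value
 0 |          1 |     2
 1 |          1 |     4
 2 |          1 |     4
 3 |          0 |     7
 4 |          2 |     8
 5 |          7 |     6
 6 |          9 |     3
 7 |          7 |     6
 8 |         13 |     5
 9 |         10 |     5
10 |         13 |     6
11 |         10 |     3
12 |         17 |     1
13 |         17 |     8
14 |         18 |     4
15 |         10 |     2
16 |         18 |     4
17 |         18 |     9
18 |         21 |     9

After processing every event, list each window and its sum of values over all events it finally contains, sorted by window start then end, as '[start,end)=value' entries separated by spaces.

i=0 t=1 v=2: → [0,3); WM=0
i=1 t=1 v=4: → [0,3); WM=0
i=2 t=1 v=4: → [0,3); WM=0
i=3 t=0 v=7: → [0,3); WM=0
i=4 t=2 v=8: → [2,5),[0,3); WM=1
i=5 t=7 v=6: → [6,9); WM=6; [0,3) fires=25 [2,5) fires=8
i=6 t=9 v=3: → [8,11); WM=8
i=7 t=7 v=6: → [6,9); WM=8
i=8 t=13 v=5: → [12,15); WM=12; [6,9) fires=12 [8,11) fires=3
i=9 t=10 v=5: → [10,13),[8,11); WM=12
i=10 t=13 v=6: → [12,15); WM=12
i=11 t=10 v=3: → [10,13),[8,11); WM=12
i=12 t=17 v=1: → [16,19); WM=16; [10,13) fires=8 [12,15) fires=11
i=13 t=17 v=8: → [16,19); WM=16
i=14 t=18 v=4: → [18,21),[16,19); WM=17
i=15 t=10 v=2: DROP (t<17-2); WM=17
i=16 t=18 v=4: → [18,21),[16,19); WM=17
i=17 t=18 v=9: → [18,21),[16,19); WM=17
i=18 t=21 v=9: → [20,23); WM=20; [16,19) fires=26

[0,3)=25 [2,5)=8 [6,9)=12 [8,11)=11 [10,13)=8 [12,15)=11 [16,19)=26 [18,21)=17 [20,23)=9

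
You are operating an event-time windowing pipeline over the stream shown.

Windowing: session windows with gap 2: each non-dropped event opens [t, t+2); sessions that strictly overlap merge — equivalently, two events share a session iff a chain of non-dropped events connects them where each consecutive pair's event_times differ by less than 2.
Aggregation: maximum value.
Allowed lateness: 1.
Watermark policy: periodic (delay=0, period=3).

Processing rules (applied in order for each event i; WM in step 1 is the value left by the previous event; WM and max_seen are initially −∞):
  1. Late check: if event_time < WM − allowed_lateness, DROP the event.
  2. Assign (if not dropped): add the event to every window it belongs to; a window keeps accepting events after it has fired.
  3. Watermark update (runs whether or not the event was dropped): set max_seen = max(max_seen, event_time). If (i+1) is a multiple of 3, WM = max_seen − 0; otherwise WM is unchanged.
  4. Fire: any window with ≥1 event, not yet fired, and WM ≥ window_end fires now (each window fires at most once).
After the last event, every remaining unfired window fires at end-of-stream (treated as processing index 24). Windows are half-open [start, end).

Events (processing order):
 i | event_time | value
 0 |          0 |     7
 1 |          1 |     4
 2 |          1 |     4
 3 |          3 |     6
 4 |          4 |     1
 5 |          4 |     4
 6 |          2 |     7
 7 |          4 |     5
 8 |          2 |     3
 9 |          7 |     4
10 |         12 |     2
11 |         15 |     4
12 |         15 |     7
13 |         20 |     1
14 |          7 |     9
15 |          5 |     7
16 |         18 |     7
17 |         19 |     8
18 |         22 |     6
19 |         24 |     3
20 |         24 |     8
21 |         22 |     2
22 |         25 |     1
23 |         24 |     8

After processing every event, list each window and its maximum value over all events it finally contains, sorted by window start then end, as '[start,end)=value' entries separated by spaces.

[0,3)=7 [3,6)=6 [7,9)=4 [12,14)=2 [15,17)=7 [19,22)=8 [22,24)=6 [24,27)=8

i=0 t=0 v=7: → [0,2); WM=−∞
i=1 t=1 v=4: → [0,3); WM=−∞
i=2 t=1 v=4: → [0,3); WM=1
i=3 t=3 v=6: → [3,5); WM=1
i=4 t=4 v=1: → [3,6); WM=1
i=5 t=4 v=4: → [3,6); WM=4
i=6 t=2 v=7: DROP (t<4-1); WM=4
i=7 t=4 v=5: → [3,6); WM=4
i=8 t=2 v=3: DROP (t<4-1); WM=4
i=9 t=7 v=4: → [7,9); WM=4
i=10 t=12 v=2: → [12,14); WM=4
i=11 t=15 v=4: → [15,17); WM=15
i=12 t=15 v=7: → [15,17); WM=15
i=13 t=20 v=1: → [20,22); WM=15
i=14 t=7 v=9: DROP (t<15-1); WM=20
i=15 t=5 v=7: DROP (t<20-1); WM=20
i=16 t=18 v=7: DROP (t<20-1); WM=20
i=17 t=19 v=8: → [19,22); WM=20
i=18 t=22 v=6: → [22,24); WM=20
i=19 t=24 v=3: → [24,26); WM=20
i=20 t=24 v=8: → [24,26); WM=24
i=21 t=22 v=2: DROP (t<24-1); WM=24
i=22 t=25 v=1: → [24,27); WM=24
i=23 t=24 v=8: → [24,27); WM=25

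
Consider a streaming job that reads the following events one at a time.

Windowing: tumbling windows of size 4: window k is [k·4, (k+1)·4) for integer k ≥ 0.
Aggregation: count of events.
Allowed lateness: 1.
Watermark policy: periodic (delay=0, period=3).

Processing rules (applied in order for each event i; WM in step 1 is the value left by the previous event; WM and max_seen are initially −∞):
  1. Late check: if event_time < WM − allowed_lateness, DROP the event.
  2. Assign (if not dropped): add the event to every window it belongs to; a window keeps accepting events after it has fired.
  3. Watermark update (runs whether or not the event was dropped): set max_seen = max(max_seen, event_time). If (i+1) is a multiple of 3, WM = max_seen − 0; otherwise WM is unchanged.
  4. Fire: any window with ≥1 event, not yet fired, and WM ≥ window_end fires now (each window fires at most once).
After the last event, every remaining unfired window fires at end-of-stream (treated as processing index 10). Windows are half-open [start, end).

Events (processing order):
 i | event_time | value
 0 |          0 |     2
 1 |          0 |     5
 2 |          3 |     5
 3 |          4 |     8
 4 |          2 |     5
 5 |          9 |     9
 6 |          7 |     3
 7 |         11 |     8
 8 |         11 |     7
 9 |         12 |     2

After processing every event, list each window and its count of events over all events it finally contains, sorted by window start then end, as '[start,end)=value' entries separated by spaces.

i=0 t=0 v=2: → [0,4); WM=−∞
i=1 t=0 v=5: → [0,4); WM=−∞
i=2 t=3 v=5: → [0,4); WM=3
i=3 t=4 v=8: → [4,8); WM=3
i=4 t=2 v=5: → [0,4); WM=3
i=5 t=9 v=9: → [8,12); WM=9; [0,4) fires=4 [4,8) fires=1
i=6 t=7 v=3: DROP (t<9-1); WM=9
i=7 t=11 v=8: → [8,12); WM=9
i=8 t=11 v=7: → [8,12); WM=11
i=9 t=12 v=2: → [12,16); WM=11

[0,4)=4 [4,8)=1 [8,12)=3 [12,16)=1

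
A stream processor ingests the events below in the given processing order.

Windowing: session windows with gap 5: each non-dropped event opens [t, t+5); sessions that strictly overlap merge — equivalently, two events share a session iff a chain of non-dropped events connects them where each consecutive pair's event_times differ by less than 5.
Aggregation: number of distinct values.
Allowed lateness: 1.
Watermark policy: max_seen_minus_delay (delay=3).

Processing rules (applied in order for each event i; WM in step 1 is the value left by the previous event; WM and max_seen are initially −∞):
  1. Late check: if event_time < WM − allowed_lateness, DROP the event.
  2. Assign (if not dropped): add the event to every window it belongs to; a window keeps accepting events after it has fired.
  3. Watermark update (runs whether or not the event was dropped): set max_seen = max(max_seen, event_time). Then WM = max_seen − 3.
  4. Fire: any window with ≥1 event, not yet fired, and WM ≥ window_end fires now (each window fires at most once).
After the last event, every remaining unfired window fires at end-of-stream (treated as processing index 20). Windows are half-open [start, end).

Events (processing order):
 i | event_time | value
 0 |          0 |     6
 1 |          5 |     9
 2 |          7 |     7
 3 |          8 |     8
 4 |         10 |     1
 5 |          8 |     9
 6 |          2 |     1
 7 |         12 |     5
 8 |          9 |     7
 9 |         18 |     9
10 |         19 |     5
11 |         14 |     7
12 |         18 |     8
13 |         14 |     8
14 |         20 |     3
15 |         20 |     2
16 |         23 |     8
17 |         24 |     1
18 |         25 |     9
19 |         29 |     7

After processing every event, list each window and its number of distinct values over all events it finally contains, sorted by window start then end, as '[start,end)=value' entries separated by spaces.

i=0 t=0 v=6: → [0,5); WM=-3
i=1 t=5 v=9: → [5,10); WM=2
i=2 t=7 v=7: → [5,12); WM=4
i=3 t=8 v=8: → [5,13); WM=5
i=4 t=10 v=1: → [5,15); WM=7
i=5 t=8 v=9: → [5,15); WM=7
i=6 t=2 v=1: DROP (t<7-1); WM=7
i=7 t=12 v=5: → [5,17); WM=9
i=8 t=9 v=7: → [5,17); WM=9
i=9 t=18 v=9: → [18,23); WM=15
i=10 t=19 v=5: → [18,24); WM=16
i=11 t=14 v=7: DROP (t<16-1); WM=16
i=12 t=18 v=8: → [18,24); WM=16
i=13 t=14 v=8: DROP (t<16-1); WM=16
i=14 t=20 v=3: → [18,25); WM=17
i=15 t=20 v=2: → [18,25); WM=17
i=16 t=23 v=8: → [18,28); WM=20
i=17 t=24 v=1: → [18,29); WM=21
i=18 t=25 v=9: → [18,30); WM=22
i=19 t=29 v=7: → [18,34); WM=26

[0,5)=1 [5,17)=5 [18,34)=7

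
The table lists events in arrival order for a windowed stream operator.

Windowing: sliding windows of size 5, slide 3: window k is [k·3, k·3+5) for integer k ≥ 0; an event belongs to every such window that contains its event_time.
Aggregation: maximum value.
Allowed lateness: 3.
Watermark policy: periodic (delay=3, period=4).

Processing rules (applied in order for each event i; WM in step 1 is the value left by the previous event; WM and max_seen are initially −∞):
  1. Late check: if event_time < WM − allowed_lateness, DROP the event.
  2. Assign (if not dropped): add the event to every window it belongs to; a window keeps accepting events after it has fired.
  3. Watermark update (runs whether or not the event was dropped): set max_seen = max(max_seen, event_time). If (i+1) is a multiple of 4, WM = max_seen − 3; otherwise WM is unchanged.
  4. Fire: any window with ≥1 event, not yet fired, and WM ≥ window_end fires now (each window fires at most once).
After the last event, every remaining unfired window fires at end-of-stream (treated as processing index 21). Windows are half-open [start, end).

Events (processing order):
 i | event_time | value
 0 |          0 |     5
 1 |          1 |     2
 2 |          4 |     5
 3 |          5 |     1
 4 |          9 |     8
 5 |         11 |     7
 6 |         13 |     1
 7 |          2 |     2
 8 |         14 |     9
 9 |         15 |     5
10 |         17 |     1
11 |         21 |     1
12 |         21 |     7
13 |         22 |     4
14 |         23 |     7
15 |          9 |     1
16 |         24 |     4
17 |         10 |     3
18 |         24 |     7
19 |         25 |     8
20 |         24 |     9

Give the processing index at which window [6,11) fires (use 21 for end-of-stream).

11

i=0 t=0 v=5: → [0,5); WM=−∞
i=1 t=1 v=2: → [0,5); WM=−∞
i=2 t=4 v=5: → [3,8),[0,5); WM=−∞
i=3 t=5 v=1: → [3,8); WM=2
i=4 t=9 v=8: → [9,14),[6,11); WM=2
i=5 t=11 v=7: → [9,14); WM=2
i=6 t=13 v=1: → [12,17),[9,14); WM=2
i=7 t=2 v=2: → [0,5); WM=10; [0,5) fires=5 [3,8) fires=5
i=8 t=14 v=9: → [12,17); WM=10
i=9 t=15 v=5: → [15,20),[12,17); WM=10
i=10 t=17 v=1: → [15,20); WM=10
i=11 t=21 v=1: → [21,26),[18,23); WM=18; [6,11) fires=8 [9,14) fires=8 [12,17) fires=9
i=12 t=21 v=7: → [21,26),[18,23); WM=18
i=13 t=22 v=4: → [21,26),[18,23); WM=18
i=14 t=23 v=7: → [21,26); WM=18
i=15 t=9 v=1: DROP (t<18-3); WM=20; [15,20) fires=5
i=16 t=24 v=4: → [24,29),[21,26); WM=20
i=17 t=10 v=3: DROP (t<20-3); WM=20
i=18 t=24 v=7: → [24,29),[21,26); WM=20
i=19 t=25 v=8: → [24,29),[21,26); WM=22
i=20 t=24 v=9: → [24,29),[21,26); WM=22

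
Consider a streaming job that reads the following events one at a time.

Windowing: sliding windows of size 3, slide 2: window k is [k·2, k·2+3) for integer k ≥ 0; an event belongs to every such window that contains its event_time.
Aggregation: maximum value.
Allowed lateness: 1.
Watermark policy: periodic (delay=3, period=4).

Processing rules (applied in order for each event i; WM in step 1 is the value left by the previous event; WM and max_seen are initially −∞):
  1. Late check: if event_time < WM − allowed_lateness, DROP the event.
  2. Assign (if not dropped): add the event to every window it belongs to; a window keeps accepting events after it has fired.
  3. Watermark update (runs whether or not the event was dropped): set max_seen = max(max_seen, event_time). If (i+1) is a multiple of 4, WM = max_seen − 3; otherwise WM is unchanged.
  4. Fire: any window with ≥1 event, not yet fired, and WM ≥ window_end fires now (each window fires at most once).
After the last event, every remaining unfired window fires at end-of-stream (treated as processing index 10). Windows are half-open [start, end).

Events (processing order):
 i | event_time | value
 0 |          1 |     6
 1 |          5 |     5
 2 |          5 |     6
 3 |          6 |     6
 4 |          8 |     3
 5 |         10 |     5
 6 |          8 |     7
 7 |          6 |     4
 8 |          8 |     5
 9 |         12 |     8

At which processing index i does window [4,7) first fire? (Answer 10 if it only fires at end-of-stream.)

i=0 t=1 v=6: → [0,3); WM=−∞
i=1 t=5 v=5: → [4,7); WM=−∞
i=2 t=5 v=6: → [4,7); WM=−∞
i=3 t=6 v=6: → [6,9),[4,7); WM=3; [0,3) fires=6
i=4 t=8 v=3: → [8,11),[6,9); WM=3
i=5 t=10 v=5: → [10,13),[8,11); WM=3
i=6 t=8 v=7: → [8,11),[6,9); WM=3
i=7 t=6 v=4: → [6,9),[4,7); WM=7; [4,7) fires=6
i=8 t=8 v=5: → [8,11),[6,9); WM=7
i=9 t=12 v=8: → [12,15),[10,13); WM=7

7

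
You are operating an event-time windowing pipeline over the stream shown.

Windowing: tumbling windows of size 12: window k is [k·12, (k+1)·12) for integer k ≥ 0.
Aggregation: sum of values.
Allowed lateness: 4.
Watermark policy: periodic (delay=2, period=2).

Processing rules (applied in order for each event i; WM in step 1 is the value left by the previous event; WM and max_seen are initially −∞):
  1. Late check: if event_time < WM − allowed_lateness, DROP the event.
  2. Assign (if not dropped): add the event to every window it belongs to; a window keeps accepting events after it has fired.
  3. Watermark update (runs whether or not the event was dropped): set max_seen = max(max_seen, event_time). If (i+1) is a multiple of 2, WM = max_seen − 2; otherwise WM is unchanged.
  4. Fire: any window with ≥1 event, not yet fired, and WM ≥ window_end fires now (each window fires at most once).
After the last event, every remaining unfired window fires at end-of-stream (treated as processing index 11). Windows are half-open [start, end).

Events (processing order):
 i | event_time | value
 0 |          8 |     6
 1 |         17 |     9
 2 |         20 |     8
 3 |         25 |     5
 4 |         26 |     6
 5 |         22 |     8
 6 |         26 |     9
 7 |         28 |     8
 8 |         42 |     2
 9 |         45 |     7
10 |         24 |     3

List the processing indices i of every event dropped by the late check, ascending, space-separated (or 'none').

i=0 t=8 v=6: → [0,12); WM=−∞
i=1 t=17 v=9: → [12,24); WM=15; [0,12) fires=6
i=2 t=20 v=8: → [12,24); WM=15
i=3 t=25 v=5: → [24,36); WM=23
i=4 t=26 v=6: → [24,36); WM=23
i=5 t=22 v=8: → [12,24); WM=24; [12,24) fires=25
i=6 t=26 v=9: → [24,36); WM=24
i=7 t=28 v=8: → [24,36); WM=26
i=8 t=42 v=2: → [36,48); WM=26
i=9 t=45 v=7: → [36,48); WM=43; [24,36) fires=28
i=10 t=24 v=3: DROP (t<43-4); WM=43

10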